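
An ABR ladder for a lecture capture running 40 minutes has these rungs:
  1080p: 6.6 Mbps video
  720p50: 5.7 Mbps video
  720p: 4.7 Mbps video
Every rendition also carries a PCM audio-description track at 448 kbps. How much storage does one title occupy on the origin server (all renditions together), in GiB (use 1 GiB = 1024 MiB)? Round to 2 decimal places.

5.13 GiB

40 min = 2400 s
Audio: 448 kbps = 0.448 Mbps.
Sum of rendition bitrates: (6.6+0.448) + (5.7+0.448) + (4.7+0.448) = 18.344 Mbps.
× 2400 s = 44,026 Mb = 5,503 MB = 5.125 GiB.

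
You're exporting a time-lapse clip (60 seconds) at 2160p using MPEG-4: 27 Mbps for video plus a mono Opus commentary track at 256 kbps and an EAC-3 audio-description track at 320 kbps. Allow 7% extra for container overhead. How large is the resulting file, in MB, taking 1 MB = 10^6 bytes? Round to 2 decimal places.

Audio total: 256 + 320 = 576 kbps = 0.576 Mbps.
Total bitrate: 27 + 0.576 = 27.576 Mbps.
Stream data: 27.576 Mbps × 60 s = 1654.6 Mb.
With 7% container overhead: ×1.07.
1,770 Mb ÷ 8 = 221.3 MB → 221.3 MB.

221.30 MB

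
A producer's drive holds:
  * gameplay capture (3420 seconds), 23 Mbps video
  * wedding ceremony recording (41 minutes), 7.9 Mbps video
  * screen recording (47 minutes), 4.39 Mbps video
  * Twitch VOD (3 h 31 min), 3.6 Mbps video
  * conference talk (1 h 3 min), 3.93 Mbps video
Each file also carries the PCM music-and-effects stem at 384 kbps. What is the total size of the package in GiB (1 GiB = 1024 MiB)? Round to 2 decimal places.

Audio: 384 kbps = 0.384 Mbps.
gameplay capture: 23.384 Mbps × 3420 s = 79973.3 Mb
wedding ceremony recording: 8.284 Mbps × 2460 s = 20378.6 Mb
screen recording: 4.774 Mbps × 2820 s = 13462.7 Mb
Twitch VOD: 3.984 Mbps × 12660 s = 50437.4 Mb
conference talk: 4.314 Mbps × 3780 s = 16306.9 Mb
Total: 180559.0 Mb = 22569.9 MB.
= 21.02 GiB.

21.02 GiB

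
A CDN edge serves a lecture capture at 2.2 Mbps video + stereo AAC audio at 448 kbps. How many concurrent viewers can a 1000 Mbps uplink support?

Audio: 448 kbps = 0.448 Mbps.
Per-viewer media rate: 2.648 Mbps.
1000 Mbps = 1,000 Mbps; 1,000 / 2.648 = 377.64 → 377 viewers.

377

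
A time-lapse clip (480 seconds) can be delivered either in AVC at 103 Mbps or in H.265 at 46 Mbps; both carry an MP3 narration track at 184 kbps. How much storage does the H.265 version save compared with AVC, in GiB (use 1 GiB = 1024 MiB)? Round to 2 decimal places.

Audio: 184 kbps = 0.184 Mbps.
AVC: 103.184 Mbps × 480 s = 49528.3 Mb = 5.766 GiB.
H.265: 46.184 Mbps × 480 s = 22168.3 Mb = 2.581 GiB.
Saving: 5.766 − 2.581 = 3.185 GiB.

3.19 GiB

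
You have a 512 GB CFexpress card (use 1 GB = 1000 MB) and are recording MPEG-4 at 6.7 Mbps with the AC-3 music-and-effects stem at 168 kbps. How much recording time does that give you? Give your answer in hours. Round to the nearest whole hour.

166 hours

Audio: 168 kbps = 0.168 Mbps.
Total bitrate: 6.7 + 0.168 = 6.868 Mbps.
Capacity: 512 GB = 4,096,000 Mb.
Recording time: 4,096,000 / 6.868 = 596,389 s ≈ 166 hours.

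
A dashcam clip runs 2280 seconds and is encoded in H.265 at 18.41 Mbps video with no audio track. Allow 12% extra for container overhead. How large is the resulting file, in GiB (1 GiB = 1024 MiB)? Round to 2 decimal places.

5.47 GiB

Total bitrate: 18.41 Mbps.
Stream data: 18.410 Mbps × 2280 s = 41974.8 Mb.
With 12% container overhead: ×1.12.
47,012 Mb = 5,876,472,000 bytes ÷ 1,073,741,824 = 5.473 GiB.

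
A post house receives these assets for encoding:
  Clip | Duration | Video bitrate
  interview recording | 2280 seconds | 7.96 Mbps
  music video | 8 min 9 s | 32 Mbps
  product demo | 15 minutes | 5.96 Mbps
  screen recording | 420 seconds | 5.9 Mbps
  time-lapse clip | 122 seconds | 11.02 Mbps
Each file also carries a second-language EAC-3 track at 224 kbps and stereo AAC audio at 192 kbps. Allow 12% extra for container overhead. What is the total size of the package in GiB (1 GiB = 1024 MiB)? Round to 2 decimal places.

5.83 GiB

Audio total: 224 + 192 = 416 kbps = 0.416 Mbps.
interview recording: 8.376 Mbps × 2280 s × 1.12 = 21389.0 Mb
music video: 32.416 Mbps × 489 s × 1.12 = 17753.6 Mb
product demo: 6.376 Mbps × 900 s × 1.12 = 6427.0 Mb
screen recording: 6.316 Mbps × 420 s × 1.12 = 2971.0 Mb
time-lapse clip: 11.436 Mbps × 122 s × 1.12 = 1562.6 Mb
Total: 50103.2 Mb = 6262.9 MB.
= 5.833 GiB.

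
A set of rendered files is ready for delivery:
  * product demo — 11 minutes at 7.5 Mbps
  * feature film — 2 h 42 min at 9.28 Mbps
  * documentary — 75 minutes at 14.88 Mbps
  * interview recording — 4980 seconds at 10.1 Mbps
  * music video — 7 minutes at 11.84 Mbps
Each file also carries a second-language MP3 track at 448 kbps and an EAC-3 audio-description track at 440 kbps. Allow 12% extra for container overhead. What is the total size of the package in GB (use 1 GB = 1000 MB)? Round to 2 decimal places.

Audio total: 448 + 440 = 888 kbps = 0.888 Mbps.
product demo: 8.388 Mbps × 660 s × 1.12 = 6200.4 Mb
feature film: 10.168 Mbps × 9720 s × 1.12 = 110692.9 Mb
documentary: 15.768 Mbps × 4500 s × 1.12 = 79470.7 Mb
interview recording: 10.988 Mbps × 4980 s × 1.12 = 61286.7 Mb
music video: 12.728 Mbps × 420 s × 1.12 = 5987.3 Mb
Total: 263638.0 Mb = 32954.7 MB.
= 32.95 GB.

32.95 GB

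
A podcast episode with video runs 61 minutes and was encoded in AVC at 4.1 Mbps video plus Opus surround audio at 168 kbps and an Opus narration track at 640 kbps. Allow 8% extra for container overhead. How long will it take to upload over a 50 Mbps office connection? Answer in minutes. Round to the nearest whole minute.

61 min = 3660 s
Audio total: 168 + 640 = 808 kbps = 0.808 Mbps.
Total bitrate: 4.908 Mbps.
File: 4.908 Mbps × 3660 s = 17963.3 Mb.
With 8% container overhead: ×1.08. → 19400.3 Mb.
At 50 Mbps: 19400.3 / 50 = 388.0 s ≈ 6.47 minutes.

6 minutes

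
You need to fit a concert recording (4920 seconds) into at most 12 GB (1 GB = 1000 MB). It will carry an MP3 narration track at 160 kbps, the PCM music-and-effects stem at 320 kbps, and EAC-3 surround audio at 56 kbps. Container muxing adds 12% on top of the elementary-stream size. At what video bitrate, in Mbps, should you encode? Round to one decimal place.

Budget: 12 GB = 96000.0 Mb.
Stream payload after overhead: 96000.0 / 1.12 = 85714.3 Mb.
Total bitrate budget: 85714.3 Mb / 4920 s = 17.422 Mbps.
Audio total: 160 + 320 + 56 = 536 kbps = 0.536 Mbps.
Video: 17.422 − 0.536 = 16.886 Mbps.

16.9 Mbps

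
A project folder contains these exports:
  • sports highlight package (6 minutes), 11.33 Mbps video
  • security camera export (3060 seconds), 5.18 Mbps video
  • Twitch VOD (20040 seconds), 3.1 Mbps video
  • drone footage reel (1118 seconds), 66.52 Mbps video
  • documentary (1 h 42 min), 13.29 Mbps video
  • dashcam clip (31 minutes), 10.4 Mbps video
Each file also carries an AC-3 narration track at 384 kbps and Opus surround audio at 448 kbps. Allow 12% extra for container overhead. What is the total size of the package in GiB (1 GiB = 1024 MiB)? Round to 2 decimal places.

37.05 GiB

Audio total: 384 + 448 = 832 kbps = 0.832 Mbps.
sports highlight package: 12.162 Mbps × 360 s × 1.12 = 4903.7 Mb
security camera export: 6.012 Mbps × 3060 s × 1.12 = 20604.3 Mb
Twitch VOD: 3.932 Mbps × 20040 s × 1.12 = 88253.0 Mb
drone footage reel: 67.352 Mbps × 1118 s × 1.12 = 84335.5 Mb
documentary: 14.122 Mbps × 6120 s × 1.12 = 96797.8 Mb
dashcam clip: 11.232 Mbps × 1860 s × 1.12 = 23398.5 Mb
Total: 318292.8 Mb = 39786.6 MB.
= 37.05 GiB.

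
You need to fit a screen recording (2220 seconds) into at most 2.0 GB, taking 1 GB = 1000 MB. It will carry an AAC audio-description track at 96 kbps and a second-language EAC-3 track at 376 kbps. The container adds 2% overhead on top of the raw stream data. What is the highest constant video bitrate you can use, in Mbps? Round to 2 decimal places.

Budget: 2.0 GB = 16000.0 Mb.
Stream payload after overhead: 16000.0 / 1.02 = 15686.3 Mb.
Total bitrate budget: 15686.3 Mb / 2220 s = 7.066 Mbps.
Audio total: 96 + 376 = 472 kbps = 0.472 Mbps.
Video: 7.066 − 0.472 = 6.594 Mbps.

6.59 Mbps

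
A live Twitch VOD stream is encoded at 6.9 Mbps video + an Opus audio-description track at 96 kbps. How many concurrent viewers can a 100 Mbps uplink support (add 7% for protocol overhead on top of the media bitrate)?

13

Audio: 96 kbps = 0.096 Mbps.
Per-viewer media rate: 6.996 Mbps.
On the wire with 7% overhead: 7.486 Mbps.
100 Mbps = 100.0 Mbps; 100.0 / 7.486 = 13.36 → 13 viewers.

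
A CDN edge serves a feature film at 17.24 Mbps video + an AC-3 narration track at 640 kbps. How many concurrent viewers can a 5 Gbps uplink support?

279

Audio: 640 kbps = 0.640 Mbps.
Per-viewer media rate: 17.880 Mbps.
5 Gbps = 5,000 Mbps; 5,000 / 17.880 = 279.64 → 279 viewers.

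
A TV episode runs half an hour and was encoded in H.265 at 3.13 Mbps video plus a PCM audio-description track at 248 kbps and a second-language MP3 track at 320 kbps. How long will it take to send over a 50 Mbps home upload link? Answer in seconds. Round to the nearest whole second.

30 min = 1800 s
Audio total: 248 + 320 = 568 kbps = 0.568 Mbps.
Total bitrate: 3.698 Mbps.
File: 3.698 Mbps × 1800 s = 6656.4 Mb.
At 50 Mbps: 6656.4 / 50 = 133.1 s ≈ 133 seconds.

133 seconds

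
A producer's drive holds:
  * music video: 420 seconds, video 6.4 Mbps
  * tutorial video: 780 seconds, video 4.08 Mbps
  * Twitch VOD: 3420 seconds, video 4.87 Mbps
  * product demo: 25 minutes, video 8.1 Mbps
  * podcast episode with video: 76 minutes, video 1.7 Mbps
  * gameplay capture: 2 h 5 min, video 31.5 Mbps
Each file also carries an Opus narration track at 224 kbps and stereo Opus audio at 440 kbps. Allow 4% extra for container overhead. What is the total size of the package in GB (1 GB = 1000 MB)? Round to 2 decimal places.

Audio total: 224 + 440 = 664 kbps = 0.664 Mbps.
music video: 7.064 Mbps × 420 s × 1.04 = 3085.6 Mb
tutorial video: 4.744 Mbps × 780 s × 1.04 = 3848.3 Mb
Twitch VOD: 5.534 Mbps × 3420 s × 1.04 = 19683.3 Mb
product demo: 8.764 Mbps × 1500 s × 1.04 = 13671.8 Mb
podcast episode with video: 2.364 Mbps × 4560 s × 1.04 = 11211.0 Mb
gameplay capture: 32.164 Mbps × 7500 s × 1.04 = 250879.2 Mb
Total: 302379.3 Mb = 37797.4 MB.
= 37.80 GB.

37.80 GB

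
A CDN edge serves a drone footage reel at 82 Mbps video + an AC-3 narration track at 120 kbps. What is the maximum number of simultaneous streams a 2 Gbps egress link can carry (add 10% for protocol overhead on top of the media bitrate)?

Audio: 120 kbps = 0.120 Mbps.
Per-viewer media rate: 82.120 Mbps.
On the wire with 10% overhead: 90.332 Mbps.
2 Gbps = 2,000 Mbps; 2,000 / 90.332 = 22.14 → 22 viewers.

22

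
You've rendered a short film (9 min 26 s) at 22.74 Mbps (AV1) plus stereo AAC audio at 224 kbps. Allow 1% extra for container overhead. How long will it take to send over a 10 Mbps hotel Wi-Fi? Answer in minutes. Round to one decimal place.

21.9 minutes

9 min 26 s = 566 s
Audio: 224 kbps = 0.224 Mbps.
Total bitrate: 22.964 Mbps.
File: 22.964 Mbps × 566 s = 12997.6 Mb.
With 1% container overhead: ×1.01. → 13127.6 Mb.
At 10 Mbps: 13127.6 / 10 = 1312.8 s ≈ 21.9 minutes.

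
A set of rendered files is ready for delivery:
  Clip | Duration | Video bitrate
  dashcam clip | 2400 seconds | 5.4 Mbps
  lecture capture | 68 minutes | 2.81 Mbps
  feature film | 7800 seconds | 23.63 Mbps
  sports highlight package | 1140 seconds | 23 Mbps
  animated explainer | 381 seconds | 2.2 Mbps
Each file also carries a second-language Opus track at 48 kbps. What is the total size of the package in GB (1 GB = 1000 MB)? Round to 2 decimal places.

Audio: 48 kbps = 0.048 Mbps.
dashcam clip: 5.448 Mbps × 2400 s = 13075.2 Mb
lecture capture: 2.858 Mbps × 4080 s = 11660.6 Mb
feature film: 23.678 Mbps × 7800 s = 184688.4 Mb
sports highlight package: 23.048 Mbps × 1140 s = 26274.7 Mb
animated explainer: 2.248 Mbps × 381 s = 856.5 Mb
Total: 236555.4 Mb = 29569.4 MB.
= 29.57 GB.

29.57 GB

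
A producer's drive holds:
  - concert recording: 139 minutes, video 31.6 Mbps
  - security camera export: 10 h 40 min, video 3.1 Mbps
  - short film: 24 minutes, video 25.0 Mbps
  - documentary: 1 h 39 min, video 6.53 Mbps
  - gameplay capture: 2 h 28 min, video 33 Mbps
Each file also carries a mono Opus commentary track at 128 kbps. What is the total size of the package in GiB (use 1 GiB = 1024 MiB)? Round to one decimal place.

88.3 GiB

Audio: 128 kbps = 0.128 Mbps.
concert recording: 31.728 Mbps × 8340 s = 264611.5 Mb
security camera export: 3.228 Mbps × 38400 s = 123955.2 Mb
short film: 25.128 Mbps × 1440 s = 36184.3 Mb
documentary: 6.658 Mbps × 5940 s = 39548.5 Mb
gameplay capture: 33.128 Mbps × 8880 s = 294176.6 Mb
Total: 758476.2 Mb = 94809.5 MB.
= 88.30 GiB.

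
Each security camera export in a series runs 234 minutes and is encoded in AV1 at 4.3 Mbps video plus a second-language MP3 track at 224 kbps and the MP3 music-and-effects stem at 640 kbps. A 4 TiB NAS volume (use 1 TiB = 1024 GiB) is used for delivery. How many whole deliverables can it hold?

485

234 min = 14040 s
Audio total: 224 + 640 = 864 kbps = 0.864 Mbps.
Total bitrate: 5.164 Mbps.
Per item: 5.164 Mbps × 14040 s = 72,503 Mb = 9,063 MB.
Capacity: 4 TiB = 35,184,372 Mb; 485.28 items → 485 complete.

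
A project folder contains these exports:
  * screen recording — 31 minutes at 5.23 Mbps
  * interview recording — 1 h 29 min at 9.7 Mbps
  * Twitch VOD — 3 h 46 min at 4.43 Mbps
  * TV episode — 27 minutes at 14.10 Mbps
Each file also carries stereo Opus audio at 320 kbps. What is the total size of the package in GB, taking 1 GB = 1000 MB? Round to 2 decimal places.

18.95 GB

Audio: 320 kbps = 0.320 Mbps.
screen recording: 5.550 Mbps × 1860 s = 10323.0 Mb
interview recording: 10.020 Mbps × 5340 s = 53506.8 Mb
Twitch VOD: 4.750 Mbps × 13560 s = 64410.0 Mb
TV episode: 14.420 Mbps × 1620 s = 23360.4 Mb
Total: 151600.2 Mb = 18950.0 MB.
= 18.95 GB.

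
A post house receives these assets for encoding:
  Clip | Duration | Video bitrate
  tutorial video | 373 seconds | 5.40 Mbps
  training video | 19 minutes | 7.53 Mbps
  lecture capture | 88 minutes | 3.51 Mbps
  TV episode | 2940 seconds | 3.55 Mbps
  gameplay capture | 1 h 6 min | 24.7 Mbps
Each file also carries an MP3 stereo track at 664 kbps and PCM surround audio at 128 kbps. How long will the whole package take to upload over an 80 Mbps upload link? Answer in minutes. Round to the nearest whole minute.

31 minutes

Audio total: 664 + 128 = 792 kbps = 0.792 Mbps.
tutorial video: 6.192 Mbps × 373 s = 2309.6 Mb
training video: 8.322 Mbps × 1140 s = 9487.1 Mb
lecture capture: 4.302 Mbps × 5280 s = 22714.6 Mb
TV episode: 4.342 Mbps × 2940 s = 12765.5 Mb
gameplay capture: 25.492 Mbps × 3960 s = 100948.3 Mb
Total: 148225.1 Mb = 18528.1 MB.
At 80 Mbps: 148225.1 / 80 = 1853 s ≈ 30.9 minutes.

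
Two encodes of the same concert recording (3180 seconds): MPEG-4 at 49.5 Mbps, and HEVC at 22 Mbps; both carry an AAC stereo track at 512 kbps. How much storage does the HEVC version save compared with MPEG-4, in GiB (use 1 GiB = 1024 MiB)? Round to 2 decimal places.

Audio: 512 kbps = 0.512 Mbps.
MPEG-4: 50.012 Mbps × 3180 s = 159038.2 Mb = 18.514 GiB.
HEVC: 22.512 Mbps × 3180 s = 71588.2 Mb = 8.334 GiB.
Saving: 18.514 − 8.334 = 10.181 GiB.

10.18 GiB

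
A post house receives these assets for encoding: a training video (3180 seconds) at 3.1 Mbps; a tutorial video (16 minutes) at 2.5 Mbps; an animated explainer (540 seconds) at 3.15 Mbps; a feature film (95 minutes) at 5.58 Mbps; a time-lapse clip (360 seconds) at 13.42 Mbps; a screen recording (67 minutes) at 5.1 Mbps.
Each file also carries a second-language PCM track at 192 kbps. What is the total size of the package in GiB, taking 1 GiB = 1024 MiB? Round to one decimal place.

8.6 GiB

Audio: 192 kbps = 0.192 Mbps.
training video: 3.292 Mbps × 3180 s = 10468.6 Mb
tutorial video: 2.692 Mbps × 960 s = 2584.3 Mb
animated explainer: 3.342 Mbps × 540 s = 1804.7 Mb
feature film: 5.772 Mbps × 5700 s = 32900.4 Mb
time-lapse clip: 13.612 Mbps × 360 s = 4900.3 Mb
screen recording: 5.292 Mbps × 4020 s = 21273.8 Mb
Total: 73932.1 Mb = 9241.5 MB.
= 8.607 GiB.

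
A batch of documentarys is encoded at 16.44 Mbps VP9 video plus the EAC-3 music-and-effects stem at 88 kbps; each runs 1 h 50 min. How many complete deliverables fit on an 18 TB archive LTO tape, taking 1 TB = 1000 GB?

1320

1 h 50 min = 110 min = 6600 s
Audio: 88 kbps = 0.088 Mbps.
Total bitrate: 16.528 Mbps.
Per item: 16.528 Mbps × 6600 s = 109,085 Mb = 13,636 MB.
Capacity: 18 TB = 144,000,000 Mb; 1320.07 items → 1320 complete.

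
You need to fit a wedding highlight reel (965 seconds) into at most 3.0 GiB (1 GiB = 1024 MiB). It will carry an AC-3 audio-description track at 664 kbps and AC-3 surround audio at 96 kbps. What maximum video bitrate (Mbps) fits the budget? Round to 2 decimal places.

Budget: 3.0 GiB = 25769.8 Mb.
Total bitrate budget: 25769.8 Mb / 965 s = 26.704 Mbps.
Audio total: 664 + 96 = 760 kbps = 0.760 Mbps.
Video: 26.704 − 0.760 = 25.944 Mbps.

25.94 Mbps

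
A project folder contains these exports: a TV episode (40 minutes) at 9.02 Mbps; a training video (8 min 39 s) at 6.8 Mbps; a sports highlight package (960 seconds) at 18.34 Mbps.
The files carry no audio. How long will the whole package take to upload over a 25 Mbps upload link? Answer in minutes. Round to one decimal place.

TV episode: 9.020 Mbps × 2400 s = 21648.0 Mb
training video: 6.800 Mbps × 519 s = 3529.2 Mb
sports highlight package: 18.340 Mbps × 960 s = 17606.4 Mb
Total: 42783.6 Mb = 5347.9 MB.
At 25 Mbps: 42783.6 / 25 = 1711 s ≈ 28.5 minutes.

28.5 minutes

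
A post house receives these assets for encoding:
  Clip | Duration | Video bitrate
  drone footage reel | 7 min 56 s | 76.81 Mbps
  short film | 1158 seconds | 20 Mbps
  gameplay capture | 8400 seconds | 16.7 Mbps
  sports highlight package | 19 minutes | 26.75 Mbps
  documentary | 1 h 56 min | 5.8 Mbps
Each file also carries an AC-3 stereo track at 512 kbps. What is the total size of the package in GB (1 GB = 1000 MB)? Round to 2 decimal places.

Audio: 512 kbps = 0.512 Mbps.
drone footage reel: 77.322 Mbps × 476 s = 36805.3 Mb
short film: 20.512 Mbps × 1158 s = 23752.9 Mb
gameplay capture: 17.212 Mbps × 8400 s = 144580.8 Mb
sports highlight package: 27.262 Mbps × 1140 s = 31078.7 Mb
documentary: 6.312 Mbps × 6960 s = 43931.5 Mb
Total: 280149.2 Mb = 35018.6 MB.
= 35.02 GB.

35.02 GB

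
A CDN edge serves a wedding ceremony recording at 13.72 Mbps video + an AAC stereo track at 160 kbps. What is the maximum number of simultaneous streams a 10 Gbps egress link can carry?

720

Audio: 160 kbps = 0.160 Mbps.
Per-viewer media rate: 13.880 Mbps.
10 Gbps = 10,000 Mbps; 10,000 / 13.880 = 720.46 → 720 viewers.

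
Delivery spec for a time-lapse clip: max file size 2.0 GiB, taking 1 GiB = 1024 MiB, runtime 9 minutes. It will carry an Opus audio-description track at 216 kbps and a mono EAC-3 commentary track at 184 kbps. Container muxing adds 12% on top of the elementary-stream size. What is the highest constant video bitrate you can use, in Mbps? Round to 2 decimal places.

28.01 Mbps

Budget: 2.0 GiB = 17179.9 Mb.
Stream payload after overhead: 17179.9 / 1.12 = 15339.2 Mb.
9 min = 540 s
Total bitrate budget: 15339.2 Mb / 540 s = 28.406 Mbps.
Audio total: 216 + 184 = 400 kbps = 0.400 Mbps.
Video: 28.406 − 0.400 = 28.006 Mbps.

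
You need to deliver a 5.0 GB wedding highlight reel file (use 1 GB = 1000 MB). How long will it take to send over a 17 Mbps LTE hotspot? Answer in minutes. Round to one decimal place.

39.2 minutes

File: 5.0 GB = 40000.0 Mb.
At 17 Mbps: 40000.0 / 17 = 2352.9 s ≈ 39.2 minutes.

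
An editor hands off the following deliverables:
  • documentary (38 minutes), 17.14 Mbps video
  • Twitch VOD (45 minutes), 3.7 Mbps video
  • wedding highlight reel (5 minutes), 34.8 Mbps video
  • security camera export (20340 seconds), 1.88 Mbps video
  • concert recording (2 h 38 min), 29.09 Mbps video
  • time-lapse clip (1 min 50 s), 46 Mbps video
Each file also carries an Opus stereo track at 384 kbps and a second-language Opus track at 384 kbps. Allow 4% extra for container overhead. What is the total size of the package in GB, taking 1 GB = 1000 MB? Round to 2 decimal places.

52.73 GB

Audio total: 384 + 384 = 768 kbps = 0.768 Mbps.
documentary: 17.908 Mbps × 2280 s × 1.04 = 42463.4 Mb
Twitch VOD: 4.468 Mbps × 2700 s × 1.04 = 12546.1 Mb
wedding highlight reel: 35.568 Mbps × 300 s × 1.04 = 11097.2 Mb
security camera export: 2.648 Mbps × 20340 s × 1.04 = 56014.7 Mb
concert recording: 29.858 Mbps × 9480 s × 1.04 = 294376.0 Mb
time-lapse clip: 46.768 Mbps × 110 s × 1.04 = 5350.3 Mb
Total: 421847.8 Mb = 52731.0 MB.
= 52.73 GB.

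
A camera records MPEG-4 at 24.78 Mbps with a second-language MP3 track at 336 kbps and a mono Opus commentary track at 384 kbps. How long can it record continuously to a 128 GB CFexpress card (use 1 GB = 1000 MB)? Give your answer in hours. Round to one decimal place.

11.2 hours

Audio total: 336 + 384 = 720 kbps = 0.720 Mbps.
Total bitrate: 24.78 + 0.720 = 25.500 Mbps.
Capacity: 128 GB = 1,024,000 Mb.
Recording time: 1,024,000 / 25.500 = 40,157 s ≈ 11.2 hours.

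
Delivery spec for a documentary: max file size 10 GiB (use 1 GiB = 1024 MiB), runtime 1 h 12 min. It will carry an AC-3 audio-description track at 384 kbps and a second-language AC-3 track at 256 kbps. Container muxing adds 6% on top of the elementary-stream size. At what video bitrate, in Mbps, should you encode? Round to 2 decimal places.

Budget: 10 GiB = 85899.3 Mb.
Stream payload after overhead: 85899.3 / 1.06 = 81037.1 Mb.
1 h 12 min = 72 min = 4320 s
Total bitrate budget: 81037.1 Mb / 4320 s = 18.759 Mbps.
Audio total: 384 + 256 = 640 kbps = 0.640 Mbps.
Video: 18.759 − 0.640 = 18.119 Mbps.

18.12 Mbps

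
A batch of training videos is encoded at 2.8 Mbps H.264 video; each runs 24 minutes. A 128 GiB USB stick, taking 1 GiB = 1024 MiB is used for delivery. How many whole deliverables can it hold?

272

24 min = 1440 s
Per item: 2.800 Mbps × 1440 s = 4,032 Mb = 504.0 MB.
Capacity: 128 GiB = 1,099,512 Mb; 272.70 items → 272 complete.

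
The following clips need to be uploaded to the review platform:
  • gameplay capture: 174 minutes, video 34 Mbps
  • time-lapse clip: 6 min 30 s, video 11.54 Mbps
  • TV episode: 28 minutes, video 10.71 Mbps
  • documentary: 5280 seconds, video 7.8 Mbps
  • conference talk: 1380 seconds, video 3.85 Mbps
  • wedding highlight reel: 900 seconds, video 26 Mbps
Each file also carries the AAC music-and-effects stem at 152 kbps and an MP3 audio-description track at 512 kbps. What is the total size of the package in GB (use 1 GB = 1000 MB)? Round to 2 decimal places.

57.58 GB

Audio total: 152 + 512 = 664 kbps = 0.664 Mbps.
gameplay capture: 34.664 Mbps × 10440 s = 361892.2 Mb
time-lapse clip: 12.204 Mbps × 390 s = 4759.6 Mb
TV episode: 11.374 Mbps × 1680 s = 19108.3 Mb
documentary: 8.464 Mbps × 5280 s = 44689.9 Mb
conference talk: 4.514 Mbps × 1380 s = 6229.3 Mb
wedding highlight reel: 26.664 Mbps × 900 s = 23997.6 Mb
Total: 460676.9 Mb = 57584.6 MB.
= 57.58 GB.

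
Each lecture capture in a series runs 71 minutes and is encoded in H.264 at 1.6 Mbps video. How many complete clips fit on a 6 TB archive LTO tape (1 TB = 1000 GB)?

71 min = 4260 s
Per item: 1.600 Mbps × 4260 s = 6,816 Mb = 852.0 MB.
Capacity: 6 TB = 48,000,000 Mb; 7042.25 items → 7042 complete.

7042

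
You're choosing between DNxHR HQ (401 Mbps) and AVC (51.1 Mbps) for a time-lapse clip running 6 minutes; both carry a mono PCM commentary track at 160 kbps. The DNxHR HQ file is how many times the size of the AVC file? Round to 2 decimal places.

7.83

6 min = 360 s
Audio: 160 kbps = 0.160 Mbps.
DNxHR HQ: 401.160 Mbps × 360 s = 144417.6 Mb = 18.052 GB.
AVC: 51.260 Mbps × 360 s = 18453.6 Mb = 2.307 GB.
Ratio: 18.052 / 2.307 = 7.826.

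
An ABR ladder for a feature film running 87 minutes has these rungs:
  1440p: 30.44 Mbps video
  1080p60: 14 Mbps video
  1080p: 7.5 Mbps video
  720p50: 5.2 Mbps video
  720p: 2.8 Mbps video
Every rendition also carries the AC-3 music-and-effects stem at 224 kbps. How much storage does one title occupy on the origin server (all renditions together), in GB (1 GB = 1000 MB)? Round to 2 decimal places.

39.84 GB

87 min = 5220 s
Audio: 224 kbps = 0.224 Mbps.
Sum of rendition bitrates: (30.44+0.224) + (14+0.224) + (7.5+0.224) + (5.2+0.224) + (2.8+0.224) = 61.060 Mbps.
× 5220 s = 318,733 Mb = 39,842 MB = 39.84 GB.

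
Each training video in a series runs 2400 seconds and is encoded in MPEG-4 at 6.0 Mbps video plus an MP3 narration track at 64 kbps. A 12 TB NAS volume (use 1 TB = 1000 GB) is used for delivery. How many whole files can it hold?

6596

Audio: 64 kbps = 0.064 Mbps.
Total bitrate: 6.064 Mbps.
Per item: 6.064 Mbps × 2400 s = 14,554 Mb = 1,819 MB.
Capacity: 12 TB = 96,000,000 Mb; 6596.31 items → 6596 complete.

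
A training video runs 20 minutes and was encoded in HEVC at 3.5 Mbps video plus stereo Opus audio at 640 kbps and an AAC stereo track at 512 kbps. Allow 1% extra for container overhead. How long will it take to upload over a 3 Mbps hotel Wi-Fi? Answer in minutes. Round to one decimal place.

31.3 minutes

20 min = 1200 s
Audio total: 640 + 512 = 1152 kbps = 1.152 Mbps.
Total bitrate: 4.652 Mbps.
File: 4.652 Mbps × 1200 s = 5582.4 Mb.
With 1% container overhead: ×1.01. → 5638.2 Mb.
At 3 Mbps: 5638.2 / 3 = 1879.4 s ≈ 31.3 minutes.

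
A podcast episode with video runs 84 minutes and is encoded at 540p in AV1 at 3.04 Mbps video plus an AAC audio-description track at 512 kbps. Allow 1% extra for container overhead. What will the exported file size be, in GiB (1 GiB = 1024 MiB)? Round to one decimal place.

84 min = 5040 s
Audio: 512 kbps = 0.512 Mbps.
Total bitrate: 3.04 + 0.512 = 3.552 Mbps.
Stream data: 3.552 Mbps × 5040 s = 17902.1 Mb.
With 1% container overhead: ×1.01.
18,081 Mb = 2,260,137,600 bytes ÷ 1,073,741,824 = 2.105 GiB.

2.1 GiB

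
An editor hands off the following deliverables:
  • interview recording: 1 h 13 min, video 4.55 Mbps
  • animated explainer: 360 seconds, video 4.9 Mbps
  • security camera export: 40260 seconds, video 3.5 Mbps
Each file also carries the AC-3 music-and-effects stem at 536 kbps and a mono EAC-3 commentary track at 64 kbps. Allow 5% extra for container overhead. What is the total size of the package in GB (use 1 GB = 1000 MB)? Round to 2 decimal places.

24.89 GB

Audio total: 536 + 64 = 600 kbps = 0.600 Mbps.
interview recording: 5.150 Mbps × 4380 s × 1.05 = 23684.8 Mb
animated explainer: 5.500 Mbps × 360 s × 1.05 = 2079.0 Mb
security camera export: 4.100 Mbps × 40260 s × 1.05 = 173319.3 Mb
Total: 199083.1 Mb = 24885.4 MB.
= 24.89 GB.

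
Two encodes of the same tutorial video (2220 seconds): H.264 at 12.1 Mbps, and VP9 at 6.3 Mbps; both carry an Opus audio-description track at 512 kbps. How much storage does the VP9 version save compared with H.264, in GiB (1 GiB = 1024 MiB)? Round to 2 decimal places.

1.50 GiB

Audio: 512 kbps = 0.512 Mbps.
H.264: 12.612 Mbps × 2220 s = 27998.6 Mb = 3.259 GiB.
VP9: 6.812 Mbps × 2220 s = 15122.6 Mb = 1.761 GiB.
Saving: 3.259 − 1.761 = 1.499 GiB.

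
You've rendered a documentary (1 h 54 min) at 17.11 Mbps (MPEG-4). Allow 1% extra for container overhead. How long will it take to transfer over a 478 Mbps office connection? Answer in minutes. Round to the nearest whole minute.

1 h 54 min = 114 min = 6840 s
File: 17.110 Mbps × 6840 s = 117032.4 Mb.
With 1% container overhead: ×1.01. → 118202.7 Mb.
At 478 Mbps: 118202.7 / 478 = 247.3 s ≈ 4.12 minutes.

4 minutes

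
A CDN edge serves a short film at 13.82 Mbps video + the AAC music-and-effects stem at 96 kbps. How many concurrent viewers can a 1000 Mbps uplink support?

Audio: 96 kbps = 0.096 Mbps.
Per-viewer media rate: 13.916 Mbps.
1000 Mbps = 1,000 Mbps; 1,000 / 13.916 = 71.86 → 71 viewers.

71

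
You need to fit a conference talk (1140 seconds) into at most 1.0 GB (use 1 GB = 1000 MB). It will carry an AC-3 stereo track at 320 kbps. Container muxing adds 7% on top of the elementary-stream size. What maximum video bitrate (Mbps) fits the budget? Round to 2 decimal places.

6.24 Mbps

Budget: 1.0 GB = 8000.0 Mb.
Stream payload after overhead: 8000.0 / 1.07 = 7476.6 Mb.
Total bitrate budget: 7476.6 Mb / 1140 s = 6.558 Mbps.
Audio: 320 kbps = 0.320 Mbps.
Video: 6.558 − 0.320 = 6.238 Mbps.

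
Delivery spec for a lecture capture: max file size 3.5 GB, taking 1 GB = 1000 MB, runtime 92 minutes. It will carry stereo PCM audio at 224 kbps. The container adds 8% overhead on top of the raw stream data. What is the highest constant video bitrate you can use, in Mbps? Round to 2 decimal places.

4.47 Mbps

Budget: 3.5 GB = 28000.0 Mb.
Stream payload after overhead: 28000.0 / 1.08 = 25925.9 Mb.
92 min = 5520 s
Total bitrate budget: 25925.9 Mb / 5520 s = 4.697 Mbps.
Audio: 224 kbps = 0.224 Mbps.
Video: 4.697 − 0.224 = 4.473 Mbps.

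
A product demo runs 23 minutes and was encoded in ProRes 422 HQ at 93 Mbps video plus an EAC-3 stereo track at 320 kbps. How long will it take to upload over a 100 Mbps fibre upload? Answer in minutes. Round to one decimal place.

21.5 minutes

23 min = 1380 s
Audio: 320 kbps = 0.320 Mbps.
Total bitrate: 93.320 Mbps.
File: 93.320 Mbps × 1380 s = 128781.6 Mb.
At 100 Mbps: 128781.6 / 100 = 1287.8 s ≈ 21.5 minutes.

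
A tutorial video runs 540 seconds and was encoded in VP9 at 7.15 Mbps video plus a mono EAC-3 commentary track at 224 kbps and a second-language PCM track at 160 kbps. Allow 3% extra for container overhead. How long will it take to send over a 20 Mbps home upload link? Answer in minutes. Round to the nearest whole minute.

Audio total: 224 + 160 = 384 kbps = 0.384 Mbps.
Total bitrate: 7.534 Mbps.
File: 7.534 Mbps × 540 s = 4068.4 Mb.
With 3% container overhead: ×1.03. → 4190.4 Mb.
At 20 Mbps: 4190.4 / 20 = 209.5 s ≈ 3.49 minutes.

3 minutes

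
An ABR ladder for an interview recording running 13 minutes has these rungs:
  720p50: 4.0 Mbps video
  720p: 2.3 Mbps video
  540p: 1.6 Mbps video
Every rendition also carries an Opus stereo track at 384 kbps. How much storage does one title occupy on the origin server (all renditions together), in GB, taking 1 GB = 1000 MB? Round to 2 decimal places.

0.88 GB

13 min = 780 s
Audio: 384 kbps = 0.384 Mbps.
Sum of rendition bitrates: (4.0+0.384) + (2.3+0.384) + (1.6+0.384) = 9.052 Mbps.
× 780 s = 7,061 Mb = 882.6 MB = 0.8826 GB.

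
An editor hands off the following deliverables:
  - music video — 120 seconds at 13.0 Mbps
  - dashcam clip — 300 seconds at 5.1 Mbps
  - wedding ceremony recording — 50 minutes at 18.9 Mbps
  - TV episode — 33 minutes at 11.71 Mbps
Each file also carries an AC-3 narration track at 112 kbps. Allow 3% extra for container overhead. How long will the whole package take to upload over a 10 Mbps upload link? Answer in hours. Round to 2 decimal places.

Audio: 112 kbps = 0.112 Mbps.
music video: 13.112 Mbps × 120 s × 1.03 = 1620.6 Mb
dashcam clip: 5.212 Mbps × 300 s × 1.03 = 1610.5 Mb
wedding ceremony recording: 19.012 Mbps × 3000 s × 1.03 = 58747.1 Mb
TV episode: 11.822 Mbps × 1980 s × 1.03 = 24109.8 Mb
Total: 86088.0 Mb = 10761.0 MB.
At 10 Mbps: 86088.0 / 10 = 8609 s ≈ 2.39 hours.

2.39 hours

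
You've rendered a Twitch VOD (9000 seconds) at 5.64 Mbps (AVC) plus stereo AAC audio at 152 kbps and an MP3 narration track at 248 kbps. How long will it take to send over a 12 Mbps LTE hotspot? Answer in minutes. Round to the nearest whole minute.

Audio total: 152 + 248 = 400 kbps = 0.400 Mbps.
Total bitrate: 6.040 Mbps.
File: 6.040 Mbps × 9000 s = 54360.0 Mb.
At 12 Mbps: 54360.0 / 12 = 4530.0 s ≈ 75.5 minutes.

76 minutes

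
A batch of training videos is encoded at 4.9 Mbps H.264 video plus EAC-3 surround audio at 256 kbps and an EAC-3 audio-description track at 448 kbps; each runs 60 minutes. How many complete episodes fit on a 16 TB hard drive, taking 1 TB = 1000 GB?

60 min = 3600 s
Audio total: 256 + 448 = 704 kbps = 0.704 Mbps.
Total bitrate: 5.604 Mbps.
Per item: 5.604 Mbps × 3600 s = 20,174 Mb = 2,522 MB.
Capacity: 16 TB = 128,000,000 Mb; 6344.67 items → 6344 complete.

6344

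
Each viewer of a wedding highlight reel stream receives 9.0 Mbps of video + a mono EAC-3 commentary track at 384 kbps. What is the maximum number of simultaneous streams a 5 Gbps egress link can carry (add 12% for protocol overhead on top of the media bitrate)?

475

Audio: 384 kbps = 0.384 Mbps.
Per-viewer media rate: 9.384 Mbps.
On the wire with 12% overhead: 10.510 Mbps.
5 Gbps = 5,000 Mbps; 5,000 / 10.510 = 475.73 → 475 viewers.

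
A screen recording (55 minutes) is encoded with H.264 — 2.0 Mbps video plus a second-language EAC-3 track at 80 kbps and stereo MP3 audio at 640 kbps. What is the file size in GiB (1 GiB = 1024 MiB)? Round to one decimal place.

1.0 GiB

55 min = 3300 s
Audio total: 80 + 640 = 720 kbps = 0.720 Mbps.
Total bitrate: 2.0 + 0.720 = 2.720 Mbps.
Stream data: 2.720 Mbps × 3300 s = 8976.0 Mb.
8,976 Mb = 1,122,000,000 bytes ÷ 1,073,741,824 = 1.045 GiB.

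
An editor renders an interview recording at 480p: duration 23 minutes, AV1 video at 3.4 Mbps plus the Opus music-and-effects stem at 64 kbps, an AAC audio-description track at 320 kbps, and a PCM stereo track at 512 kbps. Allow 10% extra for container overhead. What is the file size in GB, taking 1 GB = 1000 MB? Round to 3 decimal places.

0.815 GB

23 min = 1380 s
Audio total: 64 + 320 + 512 = 896 kbps = 0.896 Mbps.
Total bitrate: 3.4 + 0.896 = 4.296 Mbps.
Stream data: 4.296 Mbps × 1380 s = 5928.5 Mb.
With 10% container overhead: ×1.10.
6,521 Mb ÷ 8 = 815.2 MB → 0.8152 GB.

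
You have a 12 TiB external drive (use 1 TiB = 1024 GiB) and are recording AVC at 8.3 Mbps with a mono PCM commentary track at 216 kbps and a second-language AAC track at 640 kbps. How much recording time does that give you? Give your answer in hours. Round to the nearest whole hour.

3202 hours

Audio total: 216 + 640 = 856 kbps = 0.856 Mbps.
Total bitrate: 8.3 + 0.856 = 9.156 Mbps.
Capacity: 12 TiB = 105,553,116 Mb.
Recording time: 105,553,116 / 9.156 = 11,528,300 s ≈ 3,202 hours.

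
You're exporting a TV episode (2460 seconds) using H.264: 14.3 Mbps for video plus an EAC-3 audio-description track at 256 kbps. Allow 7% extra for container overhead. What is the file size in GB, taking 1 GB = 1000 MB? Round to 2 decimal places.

4.79 GB

Audio: 256 kbps = 0.256 Mbps.
Total bitrate: 14.3 + 0.256 = 14.556 Mbps.
Stream data: 14.556 Mbps × 2460 s = 35807.8 Mb.
With 7% container overhead: ×1.07.
38,314 Mb ÷ 8 = 4,789 MB → 4.789 GB.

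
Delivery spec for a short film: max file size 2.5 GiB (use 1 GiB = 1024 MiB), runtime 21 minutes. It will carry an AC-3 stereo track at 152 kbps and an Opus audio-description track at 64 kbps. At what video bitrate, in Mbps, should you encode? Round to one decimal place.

16.8 Mbps

Budget: 2.5 GiB = 21474.8 Mb.
21 min = 1260 s
Total bitrate budget: 21474.8 Mb / 1260 s = 17.044 Mbps.
Audio total: 152 + 64 = 216 kbps = 0.216 Mbps.
Video: 17.044 − 0.216 = 16.828 Mbps.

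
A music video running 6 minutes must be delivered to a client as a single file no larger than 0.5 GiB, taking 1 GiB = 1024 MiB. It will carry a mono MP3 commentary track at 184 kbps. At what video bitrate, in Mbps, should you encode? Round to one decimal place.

11.7 Mbps

Budget: 0.5 GiB = 4295.0 Mb.
6 min = 360 s
Total bitrate budget: 4295.0 Mb / 360 s = 11.930 Mbps.
Audio: 184 kbps = 0.184 Mbps.
Video: 11.930 − 0.184 = 11.746 Mbps.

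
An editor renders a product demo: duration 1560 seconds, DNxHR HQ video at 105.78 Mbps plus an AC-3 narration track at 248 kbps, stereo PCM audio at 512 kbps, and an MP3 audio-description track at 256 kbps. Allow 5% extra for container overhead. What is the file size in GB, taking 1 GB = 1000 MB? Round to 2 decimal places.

Audio total: 248 + 512 + 256 = 1016 kbps = 1.016 Mbps.
Total bitrate: 105.78 + 1.016 = 106.796 Mbps.
Stream data: 106.796 Mbps × 1560 s = 166601.8 Mb.
With 5% container overhead: ×1.05.
174,932 Mb ÷ 8 = 21,866 MB → 21.87 GB.

21.87 GB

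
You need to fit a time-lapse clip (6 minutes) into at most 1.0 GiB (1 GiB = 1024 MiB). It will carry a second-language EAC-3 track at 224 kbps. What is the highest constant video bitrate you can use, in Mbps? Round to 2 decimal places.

23.64 Mbps

Budget: 1.0 GiB = 8589.9 Mb.
6 min = 360 s
Total bitrate budget: 8589.9 Mb / 360 s = 23.861 Mbps.
Audio: 224 kbps = 0.224 Mbps.
Video: 23.861 − 0.224 = 23.637 Mbps.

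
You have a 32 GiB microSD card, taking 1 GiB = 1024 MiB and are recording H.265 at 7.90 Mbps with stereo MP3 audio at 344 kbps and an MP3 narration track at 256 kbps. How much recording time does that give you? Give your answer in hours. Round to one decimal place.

Audio total: 344 + 256 = 600 kbps = 0.600 Mbps.
Total bitrate: 7.90 + 0.600 = 8.500 Mbps.
Capacity: 32 GiB = 274,878 Mb.
Recording time: 274,878 / 8.500 = 32,339 s ≈ 8.98 hours.

9.0 hours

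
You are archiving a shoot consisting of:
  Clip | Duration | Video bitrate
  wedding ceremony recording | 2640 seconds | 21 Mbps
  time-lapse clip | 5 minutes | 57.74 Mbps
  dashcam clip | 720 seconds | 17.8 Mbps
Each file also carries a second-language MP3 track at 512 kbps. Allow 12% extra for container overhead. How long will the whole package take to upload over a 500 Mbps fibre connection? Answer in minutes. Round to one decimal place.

3.3 minutes

Audio: 512 kbps = 0.512 Mbps.
wedding ceremony recording: 21.512 Mbps × 2640 s × 1.12 = 63606.7 Mb
time-lapse clip: 58.252 Mbps × 300 s × 1.12 = 19572.7 Mb
dashcam clip: 18.312 Mbps × 720 s × 1.12 = 14766.8 Mb
Total: 97946.2 Mb = 12243.3 MB.
At 500 Mbps: 97946.2 / 500 = 196 s ≈ 3.26 minutes.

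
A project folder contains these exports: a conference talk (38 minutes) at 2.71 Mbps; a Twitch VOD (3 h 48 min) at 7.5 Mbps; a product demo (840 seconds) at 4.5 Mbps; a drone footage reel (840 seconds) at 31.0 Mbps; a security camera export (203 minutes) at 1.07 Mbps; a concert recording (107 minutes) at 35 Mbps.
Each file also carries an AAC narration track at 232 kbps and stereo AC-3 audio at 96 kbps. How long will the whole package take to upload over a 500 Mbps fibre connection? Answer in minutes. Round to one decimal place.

Audio total: 232 + 96 = 328 kbps = 0.328 Mbps.
conference talk: 3.038 Mbps × 2280 s = 6926.6 Mb
Twitch VOD: 7.828 Mbps × 13680 s = 107087.0 Mb
product demo: 4.828 Mbps × 840 s = 4055.5 Mb
drone footage reel: 31.328 Mbps × 840 s = 26315.5 Mb
security camera export: 1.398 Mbps × 12180 s = 17027.6 Mb
concert recording: 35.328 Mbps × 6420 s = 226805.8 Mb
Total: 388218.1 Mb = 48527.3 MB.
At 500 Mbps: 388218.1 / 500 = 776 s ≈ 12.9 minutes.

12.9 minutes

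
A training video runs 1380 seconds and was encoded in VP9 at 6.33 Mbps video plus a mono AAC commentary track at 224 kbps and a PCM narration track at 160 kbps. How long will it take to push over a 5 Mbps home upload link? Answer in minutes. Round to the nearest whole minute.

31 minutes

Audio total: 224 + 160 = 384 kbps = 0.384 Mbps.
Total bitrate: 6.714 Mbps.
File: 6.714 Mbps × 1380 s = 9265.3 Mb.
At 5 Mbps: 9265.3 / 5 = 1853.1 s ≈ 30.9 minutes.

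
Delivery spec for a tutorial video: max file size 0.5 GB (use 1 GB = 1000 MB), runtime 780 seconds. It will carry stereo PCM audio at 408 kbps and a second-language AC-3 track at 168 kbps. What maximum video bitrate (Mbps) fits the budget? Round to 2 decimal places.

Budget: 0.5 GB = 4000.0 Mb.
Total bitrate budget: 4000.0 Mb / 780 s = 5.128 Mbps.
Audio total: 408 + 168 = 576 kbps = 0.576 Mbps.
Video: 5.128 − 0.576 = 4.552 Mbps.

4.55 Mbps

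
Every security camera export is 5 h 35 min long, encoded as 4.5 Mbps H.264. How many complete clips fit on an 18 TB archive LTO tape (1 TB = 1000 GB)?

5 h 35 min = 335 min = 20100 s
Per item: 4.500 Mbps × 20100 s = 90,450 Mb = 11,306 MB.
Capacity: 18 TB = 144,000,000 Mb; 1592.04 items → 1592 complete.

1592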